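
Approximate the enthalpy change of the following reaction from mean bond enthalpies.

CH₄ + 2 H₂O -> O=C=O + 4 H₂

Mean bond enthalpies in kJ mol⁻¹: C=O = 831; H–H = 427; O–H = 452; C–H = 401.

ΔH ≈ +42 kJ

Bonds broken (reactants):
  C–H: 4 × 401 = 1604
  O–H: 4 × 452 = 1808
  Σ(broken) = 3412 kJ
Bonds formed (products):
  C=O: 2 × 831 = 1662
  H–H: 4 × 427 = 1708
  Σ(formed) = 3370 kJ
ΔH = Σ(broken) − Σ(formed) = 3412 − 3370 = +42 kJ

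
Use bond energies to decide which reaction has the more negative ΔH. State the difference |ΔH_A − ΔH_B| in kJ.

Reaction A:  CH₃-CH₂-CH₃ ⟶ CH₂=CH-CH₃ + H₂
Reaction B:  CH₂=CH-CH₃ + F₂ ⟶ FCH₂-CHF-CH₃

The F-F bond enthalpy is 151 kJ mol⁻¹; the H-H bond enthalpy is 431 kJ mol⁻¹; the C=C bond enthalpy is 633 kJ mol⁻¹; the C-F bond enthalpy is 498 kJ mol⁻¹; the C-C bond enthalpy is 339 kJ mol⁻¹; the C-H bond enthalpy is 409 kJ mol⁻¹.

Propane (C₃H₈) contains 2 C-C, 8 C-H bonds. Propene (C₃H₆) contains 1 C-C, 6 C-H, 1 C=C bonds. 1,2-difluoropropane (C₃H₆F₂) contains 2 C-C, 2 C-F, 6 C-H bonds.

Reaction A:
  Bonds broken (reactants):
    C-C: 2 × 339 = 678
    C-H: 8 × 409 = 3272
    Σ(broken) = 3950 kJ
  Bonds formed (products):
    C-C: 1 × 339 = 339
    C-H: 6 × 409 = 2454
    C=C: 1 × 633 = 633
    H-H: 1 × 431 = 431
    Σ(formed) = 3857 kJ
  ΔH_A = 3950 − 3857 = +93 kJ
Reaction B:
  Bonds broken (reactants):
    C-C: 1 × 339 = 339
    C-H: 6 × 409 = 2454
    C=C: 1 × 633 = 633
    F-F: 1 × 151 = 151
    Σ(broken) = 3577 kJ
  Bonds formed (products):
    C-C: 2 × 339 = 678
    C-F: 2 × 498 = 996
    C-H: 6 × 409 = 2454
    Σ(formed) = 4128 kJ
  ΔH_B = 3577 − 4128 = −551 kJ
ΔH_A − ΔH_B = +644 kJ, so reaction B has the more negative ΔH; |ΔH_A − ΔH_B| = 644 kJ.

Reaction B, by 644 kJ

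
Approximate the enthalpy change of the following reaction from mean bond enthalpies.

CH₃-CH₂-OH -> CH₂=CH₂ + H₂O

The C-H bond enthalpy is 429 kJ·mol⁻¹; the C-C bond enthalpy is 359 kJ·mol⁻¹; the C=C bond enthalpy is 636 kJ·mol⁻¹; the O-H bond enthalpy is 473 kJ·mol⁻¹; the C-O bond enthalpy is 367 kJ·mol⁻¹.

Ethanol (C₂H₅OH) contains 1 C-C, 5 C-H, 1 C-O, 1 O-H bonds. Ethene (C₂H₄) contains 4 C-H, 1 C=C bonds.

ΔH ≈ +46 kJ

Bonds broken (reactants):
  C-C: 1 × 359 = 359
  C-H: 5 × 429 = 2145
  C-O: 1 × 367 = 367
  O-H: 1 × 473 = 473
  Σ(broken) = 3344 kJ
Bonds formed (products):
  C-H: 4 × 429 = 1716
  C=C: 1 × 636 = 636
  O-H: 2 × 473 = 946
  Σ(formed) = 3298 kJ
ΔH = Σ(broken) − Σ(formed) = 3344 − 3298 = +46 kJ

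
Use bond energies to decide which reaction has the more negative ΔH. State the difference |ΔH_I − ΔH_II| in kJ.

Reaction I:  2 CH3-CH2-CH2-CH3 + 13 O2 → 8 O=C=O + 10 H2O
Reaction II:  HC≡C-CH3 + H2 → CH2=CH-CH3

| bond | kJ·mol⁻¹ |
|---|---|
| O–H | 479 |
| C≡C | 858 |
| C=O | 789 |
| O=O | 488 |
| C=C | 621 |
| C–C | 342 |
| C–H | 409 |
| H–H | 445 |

Reaction I, by 5492 kJ

Reaction I:
  Bonds broken (reactants):
    C–C: 6 × 342 = 2052
    C–H: 20 × 409 = 8180
    O=O: 13 × 488 = 6344
    Σ(broken) = 16576 kJ
  Bonds formed (products):
    C=O: 16 × 789 = 12624
    O–H: 20 × 479 = 9580
    Σ(formed) = 22204 kJ
  ΔH_I = 16576 − 22204 = −5628 kJ
Reaction II:
  Bonds broken (reactants):
    C≡C: 1 × 858 = 858
    C–C: 1 × 342 = 342
    C–H: 4 × 409 = 1636
    H–H: 1 × 445 = 445
    Σ(broken) = 3281 kJ
  Bonds formed (products):
    C–C: 1 × 342 = 342
    C–H: 6 × 409 = 2454
    C=C: 1 × 621 = 621
    Σ(formed) = 3417 kJ
  ΔH_II = 3281 − 3417 = −136 kJ
ΔH_I − ΔH_II = −5492 kJ, so reaction I has the more negative ΔH; |ΔH_I − ΔH_II| = 5492 kJ.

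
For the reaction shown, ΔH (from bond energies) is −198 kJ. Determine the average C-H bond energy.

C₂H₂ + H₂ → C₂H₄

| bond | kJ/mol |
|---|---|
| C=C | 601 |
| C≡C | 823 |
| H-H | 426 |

Let D be the C-H bond energy.
Σ(broken) = 1×823 + 2×D + 1×426 = 1249 + 2D
Σ(formed) = 4×D + 1×601 = 601 + 4D
ΔH = Σ(broken) − Σ(formed) = (1249 + 2D) − (601 + 4D) = +648 − 2D
Setting this equal to −198 kJ gives 2D = 846, so D = 423 kJ/mol.

D(C-H) ≈ 423 kJ/mol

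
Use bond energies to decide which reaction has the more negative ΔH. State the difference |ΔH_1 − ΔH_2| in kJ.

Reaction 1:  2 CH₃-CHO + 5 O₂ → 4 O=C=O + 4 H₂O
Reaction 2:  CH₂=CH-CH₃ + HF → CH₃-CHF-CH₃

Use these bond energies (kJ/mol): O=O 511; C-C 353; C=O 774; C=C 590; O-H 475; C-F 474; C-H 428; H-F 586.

Reaction 1:
  Bonds broken (reactants):
    C-C: 2 × 353 = 706
    C-H: 8 × 428 = 3424
    C=O: 2 × 774 = 1548
    O=O: 5 × 511 = 2555
    Σ(broken) = 8233 kJ
  Bonds formed (products):
    C=O: 8 × 774 = 6192
    O-H: 8 × 475 = 3800
    Σ(formed) = 9992 kJ
  ΔH_1 = 8233 − 9992 = −1759 kJ
Reaction 2:
  Bonds broken (reactants):
    C-C: 1 × 353 = 353
    C-H: 6 × 428 = 2568
    C=C: 1 × 590 = 590
    H-F: 1 × 586 = 586
    Σ(broken) = 4097 kJ
  Bonds formed (products):
    C-C: 2 × 353 = 706
    C-F: 1 × 474 = 474
    C-H: 7 × 428 = 2996
    Σ(formed) = 4176 kJ
  ΔH_2 = 4097 − 4176 = −79 kJ
ΔH_1 − ΔH_2 = −1680 kJ, so reaction 1 has the more negative ΔH; |ΔH_1 − ΔH_2| = 1680 kJ.

Reaction 1, by 1680 kJ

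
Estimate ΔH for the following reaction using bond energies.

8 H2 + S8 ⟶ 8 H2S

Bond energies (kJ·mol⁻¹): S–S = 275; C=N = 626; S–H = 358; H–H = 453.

ΔH ≈ +96 kJ

Bonds broken (reactants):
  H–H: 8 × 453 = 3624
  S–S: 8 × 275 = 2200
  Σ(broken) = 5824 kJ
Bonds formed (products):
  S–H: 16 × 358 = 5728
  Σ(formed) = 5728 kJ
ΔH = Σ(broken) − Σ(formed) = 5824 − 5728 = +96 kJ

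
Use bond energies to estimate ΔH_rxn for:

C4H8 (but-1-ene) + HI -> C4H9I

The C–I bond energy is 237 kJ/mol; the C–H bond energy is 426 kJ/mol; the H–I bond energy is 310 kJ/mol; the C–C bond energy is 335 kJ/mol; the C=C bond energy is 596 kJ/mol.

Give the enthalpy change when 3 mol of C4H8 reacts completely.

Bonds broken (reactants):
  C–C: 2 × 335 = 670
  C–H: 8 × 426 = 3408
  C=C: 1 × 596 = 596
  H–I: 1 × 310 = 310
  Σ(broken) = 4984 kJ
Bonds formed (products):
  C–C: 3 × 335 = 1005
  C–H: 9 × 426 = 3834
  C–I: 1 × 237 = 237
  Σ(formed) = 5076 kJ
ΔH = Σ(broken) − Σ(formed) = 4984 − 5076 = −92 kJ
For 3× the reaction as written: 3 × (−92) = −276 kJ

ΔH = −276 kJ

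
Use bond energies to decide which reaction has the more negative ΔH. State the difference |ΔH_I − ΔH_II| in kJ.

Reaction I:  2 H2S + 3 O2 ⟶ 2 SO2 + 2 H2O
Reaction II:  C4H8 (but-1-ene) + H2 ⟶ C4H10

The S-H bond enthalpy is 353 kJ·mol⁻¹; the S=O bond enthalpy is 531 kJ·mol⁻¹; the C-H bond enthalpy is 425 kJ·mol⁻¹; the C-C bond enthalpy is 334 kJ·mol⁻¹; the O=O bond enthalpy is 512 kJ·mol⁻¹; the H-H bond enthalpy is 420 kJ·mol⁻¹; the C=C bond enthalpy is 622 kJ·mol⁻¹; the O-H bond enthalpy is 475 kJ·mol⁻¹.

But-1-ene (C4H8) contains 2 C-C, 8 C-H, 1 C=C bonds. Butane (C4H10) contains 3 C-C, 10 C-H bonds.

Reaction I, by 934 kJ

Reaction I:
  Bonds broken (reactants):
    O=O: 3 × 512 = 1536
    S-H: 4 × 353 = 1412
    Σ(broken) = 2948 kJ
  Bonds formed (products):
    O-H: 4 × 475 = 1900
    S=O: 4 × 531 = 2124
    Σ(formed) = 4024 kJ
  ΔH_I = 2948 − 4024 = −1076 kJ
Reaction II:
  Bonds broken (reactants):
    C-C: 2 × 334 = 668
    C-H: 8 × 425 = 3400
    C=C: 1 × 622 = 622
    H-H: 1 × 420 = 420
    Σ(broken) = 5110 kJ
  Bonds formed (products):
    C-C: 3 × 334 = 1002
    C-H: 10 × 425 = 4250
    Σ(formed) = 5252 kJ
  ΔH_II = 5110 − 5252 = −142 kJ
ΔH_I − ΔH_II = −934 kJ, so reaction I has the more negative ΔH; |ΔH_I − ΔH_II| = 934 kJ.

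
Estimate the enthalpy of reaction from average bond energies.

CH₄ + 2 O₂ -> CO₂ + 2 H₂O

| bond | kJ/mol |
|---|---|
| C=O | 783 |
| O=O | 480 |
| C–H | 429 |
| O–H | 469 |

ΔH ≈ −766 kJ

Bonds broken (reactants):
  C–H: 4 × 429 = 1716
  O=O: 2 × 480 = 960
  Σ(broken) = 2676 kJ
Bonds formed (products):
  C=O: 2 × 783 = 1566
  O–H: 4 × 469 = 1876
  Σ(formed) = 3442 kJ
ΔH = Σ(broken) − Σ(formed) = 2676 − 3442 = −766 kJ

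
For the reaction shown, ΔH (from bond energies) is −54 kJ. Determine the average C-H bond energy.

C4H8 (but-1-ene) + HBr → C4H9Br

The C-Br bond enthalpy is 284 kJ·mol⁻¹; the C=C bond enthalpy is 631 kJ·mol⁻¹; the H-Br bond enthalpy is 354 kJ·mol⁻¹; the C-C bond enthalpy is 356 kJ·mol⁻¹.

D(C-H) ≈ 399 kJ/mol

Let D be the C-H bond energy.
Σ(broken) = 2×356 + 8×D + 1×631 + 1×354 = 1697 + 8D
Σ(formed) = 1×284 + 3×356 + 9×D = 1352 + 9D
ΔH = Σ(broken) − Σ(formed) = (1697 + 8D) − (1352 + 9D) = +345 − D
Setting this equal to −54 kJ gives D = 399 kJ/mol.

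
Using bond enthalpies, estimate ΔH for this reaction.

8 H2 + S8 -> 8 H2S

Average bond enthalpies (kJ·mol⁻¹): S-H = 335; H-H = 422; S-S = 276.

Bonds broken (reactants):
  H-H: 8 × 422 = 3376
  S-S: 8 × 276 = 2208
  Σ(broken) = 5584 kJ
Bonds formed (products):
  S-H: 16 × 335 = 5360
  Σ(formed) = 5360 kJ
ΔH = Σ(broken) − Σ(formed) = 5584 − 5360 = +224 kJ

ΔH ≈ +224 kJ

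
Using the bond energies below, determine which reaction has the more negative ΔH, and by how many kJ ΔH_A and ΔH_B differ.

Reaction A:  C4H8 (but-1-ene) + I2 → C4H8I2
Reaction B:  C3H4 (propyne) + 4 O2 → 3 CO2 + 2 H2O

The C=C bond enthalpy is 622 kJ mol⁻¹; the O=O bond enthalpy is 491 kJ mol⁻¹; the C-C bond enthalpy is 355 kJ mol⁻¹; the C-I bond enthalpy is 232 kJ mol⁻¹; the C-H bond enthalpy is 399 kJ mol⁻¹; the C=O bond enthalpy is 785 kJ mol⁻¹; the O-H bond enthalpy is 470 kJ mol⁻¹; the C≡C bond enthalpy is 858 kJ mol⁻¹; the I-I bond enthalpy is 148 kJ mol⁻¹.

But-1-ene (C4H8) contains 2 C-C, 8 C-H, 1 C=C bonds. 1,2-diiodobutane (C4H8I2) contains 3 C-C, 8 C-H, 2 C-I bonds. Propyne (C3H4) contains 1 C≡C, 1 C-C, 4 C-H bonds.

Reaction B, by 1768 kJ

Reaction A:
  Bonds broken (reactants):
    C-C: 2 × 355 = 710
    C-H: 8 × 399 = 3192
    C=C: 1 × 622 = 622
    I-I: 1 × 148 = 148
    Σ(broken) = 4672 kJ
  Bonds formed (products):
    C-C: 3 × 355 = 1065
    C-H: 8 × 399 = 3192
    C-I: 2 × 232 = 464
    Σ(formed) = 4721 kJ
  ΔH_A = 4672 − 4721 = −49 kJ
Reaction B:
  Bonds broken (reactants):
    C≡C: 1 × 858 = 858
    C-C: 1 × 355 = 355
    C-H: 4 × 399 = 1596
    O=O: 4 × 491 = 1964
    Σ(broken) = 4773 kJ
  Bonds formed (products):
    C=O: 6 × 785 = 4710
    O-H: 4 × 470 = 1880
    Σ(formed) = 6590 kJ
  ΔH_B = 4773 − 6590 = −1817 kJ
ΔH_A − ΔH_B = +1768 kJ, so reaction B has the more negative ΔH; |ΔH_A − ΔH_B| = 1768 kJ.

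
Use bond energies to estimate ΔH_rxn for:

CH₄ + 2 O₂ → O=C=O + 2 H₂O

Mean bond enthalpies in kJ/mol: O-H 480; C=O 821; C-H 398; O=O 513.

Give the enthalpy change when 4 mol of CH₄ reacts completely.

Bonds broken (reactants):
  C-H: 4 × 398 = 1592
  O=O: 2 × 513 = 1026
  Σ(broken) = 2618 kJ
Bonds formed (products):
  C=O: 2 × 821 = 1642
  O-H: 4 × 480 = 1920
  Σ(formed) = 3562 kJ
ΔH = Σ(broken) − Σ(formed) = 2618 − 3562 = −944 kJ
For 4× the reaction as written: 4 × (−944) = −3776 kJ

ΔH = −3776 kJ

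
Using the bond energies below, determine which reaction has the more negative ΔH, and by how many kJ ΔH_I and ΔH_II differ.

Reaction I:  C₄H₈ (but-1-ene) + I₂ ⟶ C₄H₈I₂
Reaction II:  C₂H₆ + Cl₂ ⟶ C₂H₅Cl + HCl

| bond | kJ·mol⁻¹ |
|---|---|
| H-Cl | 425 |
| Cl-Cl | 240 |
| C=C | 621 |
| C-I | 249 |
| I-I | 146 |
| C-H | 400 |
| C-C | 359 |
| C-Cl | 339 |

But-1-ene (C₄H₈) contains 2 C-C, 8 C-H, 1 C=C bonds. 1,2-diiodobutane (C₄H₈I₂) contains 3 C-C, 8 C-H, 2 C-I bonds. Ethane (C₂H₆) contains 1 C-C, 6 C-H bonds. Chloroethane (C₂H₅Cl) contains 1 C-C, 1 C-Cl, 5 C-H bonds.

Reaction II, by 34 kJ

Reaction I:
  Bonds broken (reactants):
    C-C: 2 × 359 = 718
    C-H: 8 × 400 = 3200
    C=C: 1 × 621 = 621
    I-I: 1 × 146 = 146
    Σ(broken) = 4685 kJ
  Bonds formed (products):
    C-C: 3 × 359 = 1077
    C-H: 8 × 400 = 3200
    C-I: 2 × 249 = 498
    Σ(formed) = 4775 kJ
  ΔH_I = 4685 − 4775 = −90 kJ
Reaction II:
  Bonds broken (reactants):
    C-C: 1 × 359 = 359
    C-H: 6 × 400 = 2400
    Cl-Cl: 1 × 240 = 240
    Σ(broken) = 2999 kJ
  Bonds formed (products):
    C-C: 1 × 359 = 359
    C-Cl: 1 × 339 = 339
    C-H: 5 × 400 = 2000
    H-Cl: 1 × 425 = 425
    Σ(formed) = 3123 kJ
  ΔH_II = 2999 − 3123 = −124 kJ
ΔH_I − ΔH_II = +34 kJ, so reaction II has the more negative ΔH; |ΔH_I − ΔH_II| = 34 kJ.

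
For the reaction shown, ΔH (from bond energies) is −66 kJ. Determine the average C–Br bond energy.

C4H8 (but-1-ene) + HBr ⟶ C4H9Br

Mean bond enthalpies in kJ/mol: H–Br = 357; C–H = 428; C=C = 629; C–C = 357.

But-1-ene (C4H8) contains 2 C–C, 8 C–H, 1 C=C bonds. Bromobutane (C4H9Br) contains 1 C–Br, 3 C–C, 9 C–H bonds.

Let D be the C–Br bond energy.
Σ(broken) = 2×357 + 8×428 + 1×629 + 1×357 = 5124
Σ(formed) = 1×D + 3×357 + 9×428 = 4923 + D
ΔH = Σ(broken) − Σ(formed) = (5124) − (4923 + D) = +201 − D
Setting this equal to −66 kJ gives D = 267 kJ/mol.

D(C–Br) ≈ 267 kJ/mol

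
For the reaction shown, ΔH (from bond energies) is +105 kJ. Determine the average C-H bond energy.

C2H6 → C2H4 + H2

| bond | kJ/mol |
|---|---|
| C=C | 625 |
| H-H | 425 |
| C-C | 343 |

Let D be the C-H bond energy.
Σ(broken) = 1×343 + 6×D = 343 + 6D
Σ(formed) = 4×D + 1×625 + 1×425 = 1050 + 4D
ΔH = Σ(broken) − Σ(formed) = (343 + 6D) − (1050 + 4D) = −707 + 2D
Setting this equal to +105 kJ gives 2D = 812, so D = 406 kJ/mol.

D(C-H) ≈ 406 kJ/mol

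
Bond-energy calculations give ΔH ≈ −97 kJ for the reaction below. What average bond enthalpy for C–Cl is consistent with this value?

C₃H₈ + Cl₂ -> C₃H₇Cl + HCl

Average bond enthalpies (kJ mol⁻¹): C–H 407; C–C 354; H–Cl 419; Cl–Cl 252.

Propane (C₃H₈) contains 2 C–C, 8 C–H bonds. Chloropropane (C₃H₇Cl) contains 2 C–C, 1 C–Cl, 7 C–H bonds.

D(C–Cl) ≈ 337 kJ/mol

Let D be the C–Cl bond energy.
Σ(broken) = 2×354 + 8×407 + 1×252 = 4216
Σ(formed) = 2×354 + 1×D + 7×407 + 1×419 = 3976 + D
ΔH = Σ(broken) − Σ(formed) = (4216) − (3976 + D) = +240 − D
Setting this equal to −97 kJ gives D = 337 kJ/mol.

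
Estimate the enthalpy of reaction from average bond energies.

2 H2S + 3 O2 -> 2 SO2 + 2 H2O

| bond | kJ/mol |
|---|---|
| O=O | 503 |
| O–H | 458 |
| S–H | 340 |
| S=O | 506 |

ΔH ≈ −987 kJ

Bonds broken (reactants):
  O=O: 3 × 503 = 1509
  S–H: 4 × 340 = 1360
  Σ(broken) = 2869 kJ
Bonds formed (products):
  O–H: 4 × 458 = 1832
  S=O: 4 × 506 = 2024
  Σ(formed) = 3856 kJ
ΔH = Σ(broken) − Σ(formed) = 2869 − 3856 = −987 kJ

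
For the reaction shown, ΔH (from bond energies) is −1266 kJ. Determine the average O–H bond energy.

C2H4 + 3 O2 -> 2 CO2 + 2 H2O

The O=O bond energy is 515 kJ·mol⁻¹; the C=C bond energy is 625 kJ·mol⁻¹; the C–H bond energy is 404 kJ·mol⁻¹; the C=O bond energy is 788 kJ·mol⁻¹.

Let D be the O–H bond energy.
Σ(broken) = 4×404 + 1×625 + 3×515 = 3786
Σ(formed) = 4×788 + 4×D = 3152 + 4D
ΔH = Σ(broken) − Σ(formed) = (3786) − (3152 + 4D) = +634 − 4D
Setting this equal to −1266 kJ gives 4D = 1900, so D = 475 kJ/mol.

D(O–H) ≈ 475 kJ/mol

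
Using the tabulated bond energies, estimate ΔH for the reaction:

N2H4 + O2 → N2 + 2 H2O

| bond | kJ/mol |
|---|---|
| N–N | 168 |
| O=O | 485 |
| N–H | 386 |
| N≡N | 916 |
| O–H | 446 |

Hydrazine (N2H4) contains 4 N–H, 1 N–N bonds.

Bonds broken (reactants):
  N–H: 4 × 386 = 1544
  N–N: 1 × 168 = 168
  O=O: 1 × 485 = 485
  Σ(broken) = 2197 kJ
Bonds formed (products):
  N≡N: 1 × 916 = 916
  O–H: 4 × 446 = 1784
  Σ(formed) = 2700 kJ
ΔH = Σ(broken) − Σ(formed) = 2197 − 2700 = −503 kJ

ΔH ≈ −503 kJ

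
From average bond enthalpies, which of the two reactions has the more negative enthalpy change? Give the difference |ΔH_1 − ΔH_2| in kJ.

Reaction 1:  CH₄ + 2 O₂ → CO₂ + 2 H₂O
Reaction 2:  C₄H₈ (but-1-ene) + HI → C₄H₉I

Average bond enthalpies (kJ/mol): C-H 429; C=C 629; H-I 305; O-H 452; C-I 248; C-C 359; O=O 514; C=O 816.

Reaction 1:
  Bonds broken (reactants):
    C-H: 4 × 429 = 1716
    O=O: 2 × 514 = 1028
    Σ(broken) = 2744 kJ
  Bonds formed (products):
    C=O: 2 × 816 = 1632
    O-H: 4 × 452 = 1808
    Σ(formed) = 3440 kJ
  ΔH_1 = 2744 − 3440 = −696 kJ
Reaction 2:
  Bonds broken (reactants):
    C-C: 2 × 359 = 718
    C-H: 8 × 429 = 3432
    C=C: 1 × 629 = 629
    H-I: 1 × 305 = 305
    Σ(broken) = 5084 kJ
  Bonds formed (products):
    C-C: 3 × 359 = 1077
    C-H: 9 × 429 = 3861
    C-I: 1 × 248 = 248
    Σ(formed) = 5186 kJ
  ΔH_2 = 5084 − 5186 = −102 kJ
ΔH_1 − ΔH_2 = −594 kJ, so reaction 1 has the more negative ΔH; |ΔH_1 − ΔH_2| = 594 kJ.

Reaction 1, by 594 kJ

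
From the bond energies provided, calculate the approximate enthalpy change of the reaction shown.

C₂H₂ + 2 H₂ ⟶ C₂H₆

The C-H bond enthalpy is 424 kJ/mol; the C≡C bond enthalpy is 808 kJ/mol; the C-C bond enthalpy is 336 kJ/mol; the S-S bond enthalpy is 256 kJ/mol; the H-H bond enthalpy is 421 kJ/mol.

ΔH ≈ −382 kJ

Bonds broken (reactants):
  C≡C: 1 × 808 = 808
  C-H: 2 × 424 = 848
  H-H: 2 × 421 = 842
  Σ(broken) = 2498 kJ
Bonds formed (products):
  C-C: 1 × 336 = 336
  C-H: 6 × 424 = 2544
  Σ(formed) = 2880 kJ
ΔH = Σ(broken) − Σ(formed) = 2498 − 2880 = −382 kJ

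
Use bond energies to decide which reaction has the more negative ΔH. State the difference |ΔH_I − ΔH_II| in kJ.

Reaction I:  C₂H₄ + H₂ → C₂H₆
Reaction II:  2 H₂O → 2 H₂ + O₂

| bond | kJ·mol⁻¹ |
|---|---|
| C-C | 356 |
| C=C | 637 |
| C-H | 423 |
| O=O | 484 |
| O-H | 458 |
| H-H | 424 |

Reaction I:
  Bonds broken (reactants):
    C-H: 4 × 423 = 1692
    C=C: 1 × 637 = 637
    H-H: 1 × 424 = 424
    Σ(broken) = 2753 kJ
  Bonds formed (products):
    C-C: 1 × 356 = 356
    C-H: 6 × 423 = 2538
    Σ(formed) = 2894 kJ
  ΔH_I = 2753 − 2894 = −141 kJ
Reaction II:
  Bonds broken (reactants):
    O-H: 4 × 458 = 1832
    Σ(broken) = 1832 kJ
  Bonds formed (products):
    H-H: 2 × 424 = 848
    O=O: 1 × 484 = 484
    Σ(formed) = 1332 kJ
  ΔH_II = 1832 − 1332 = +500 kJ
ΔH_I − ΔH_II = −641 kJ, so reaction I has the more negative ΔH; |ΔH_I − ΔH_II| = 641 kJ.

Reaction I, by 641 kJ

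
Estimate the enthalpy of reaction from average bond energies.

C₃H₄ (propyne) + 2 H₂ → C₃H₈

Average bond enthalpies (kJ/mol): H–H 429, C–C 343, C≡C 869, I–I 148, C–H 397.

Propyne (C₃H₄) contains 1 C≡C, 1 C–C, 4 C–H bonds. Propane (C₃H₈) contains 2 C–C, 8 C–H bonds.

ΔH ≈ −204 kJ

Bonds broken (reactants):
  C≡C: 1 × 869 = 869
  C–C: 1 × 343 = 343
  C–H: 4 × 397 = 1588
  H–H: 2 × 429 = 858
  Σ(broken) = 3658 kJ
Bonds formed (products):
  C–C: 2 × 343 = 686
  C–H: 8 × 397 = 3176
  Σ(formed) = 3862 kJ
ΔH = Σ(broken) − Σ(formed) = 3658 − 3862 = −204 kJ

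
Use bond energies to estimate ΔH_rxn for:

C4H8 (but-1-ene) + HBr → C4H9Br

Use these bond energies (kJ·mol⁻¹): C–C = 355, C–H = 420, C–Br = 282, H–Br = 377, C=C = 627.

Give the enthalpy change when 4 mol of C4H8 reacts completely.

Bonds broken (reactants):
  C–C: 2 × 355 = 710
  C–H: 8 × 420 = 3360
  C=C: 1 × 627 = 627
  H–Br: 1 × 377 = 377
  Σ(broken) = 5074 kJ
Bonds formed (products):
  C–Br: 1 × 282 = 282
  C–C: 3 × 355 = 1065
  C–H: 9 × 420 = 3780
  Σ(formed) = 5127 kJ
ΔH = Σ(broken) − Σ(formed) = 5074 − 5127 = −53 kJ
For 4× the reaction as written: 4 × (−53) = −212 kJ

ΔH = −212 kJ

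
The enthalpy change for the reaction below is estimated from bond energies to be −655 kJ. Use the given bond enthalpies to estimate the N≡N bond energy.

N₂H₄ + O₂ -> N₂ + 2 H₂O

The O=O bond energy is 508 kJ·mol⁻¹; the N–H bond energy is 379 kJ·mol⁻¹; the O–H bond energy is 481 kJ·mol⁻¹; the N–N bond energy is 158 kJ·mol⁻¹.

D(N≡N) ≈ 913 kJ/mol

Let D be the N≡N bond energy.
Σ(broken) = 4×379 + 1×158 + 1×508 = 2182
Σ(formed) = 1×D + 4×481 = 1924 + D
ΔH = Σ(broken) − Σ(formed) = (2182) − (1924 + D) = +258 − D
Setting this equal to −655 kJ gives D = 913 kJ/mol.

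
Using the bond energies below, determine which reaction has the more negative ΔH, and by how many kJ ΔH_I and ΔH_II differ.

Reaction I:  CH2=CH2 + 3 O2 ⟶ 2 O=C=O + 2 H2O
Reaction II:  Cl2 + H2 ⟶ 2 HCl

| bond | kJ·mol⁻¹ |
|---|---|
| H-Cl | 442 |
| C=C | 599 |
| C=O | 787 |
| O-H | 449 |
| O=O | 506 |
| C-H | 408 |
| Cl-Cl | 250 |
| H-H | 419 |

Reaction I:
  Bonds broken (reactants):
    C-H: 4 × 408 = 1632
    C=C: 1 × 599 = 599
    O=O: 3 × 506 = 1518
    Σ(broken) = 3749 kJ
  Bonds formed (products):
    C=O: 4 × 787 = 3148
    O-H: 4 × 449 = 1796
    Σ(formed) = 4944 kJ
  ΔH_I = 3749 − 4944 = −1195 kJ
Reaction II:
  Bonds broken (reactants):
    Cl-Cl: 1 × 250 = 250
    H-H: 1 × 419 = 419
    Σ(broken) = 669 kJ
  Bonds formed (products):
    H-Cl: 2 × 442 = 884
    Σ(formed) = 884 kJ
  ΔH_II = 669 − 884 = −215 kJ
ΔH_I − ΔH_II = −980 kJ, so reaction I has the more negative ΔH; |ΔH_I − ΔH_II| = 980 kJ.

Reaction I, by 980 kJ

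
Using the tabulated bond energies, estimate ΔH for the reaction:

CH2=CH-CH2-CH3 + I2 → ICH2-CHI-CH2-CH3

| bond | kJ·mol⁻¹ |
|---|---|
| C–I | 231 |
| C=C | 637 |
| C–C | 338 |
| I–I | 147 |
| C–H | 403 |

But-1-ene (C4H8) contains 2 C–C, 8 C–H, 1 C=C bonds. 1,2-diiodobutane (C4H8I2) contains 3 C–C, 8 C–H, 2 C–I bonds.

ΔH ≈ −16 kJ

Bonds broken (reactants):
  C–C: 2 × 338 = 676
  C–H: 8 × 403 = 3224
  C=C: 1 × 637 = 637
  I–I: 1 × 147 = 147
  Σ(broken) = 4684 kJ
Bonds formed (products):
  C–C: 3 × 338 = 1014
  C–H: 8 × 403 = 3224
  C–I: 2 × 231 = 462
  Σ(formed) = 4700 kJ
ΔH = Σ(broken) − Σ(formed) = 4684 − 4700 = −16 kJ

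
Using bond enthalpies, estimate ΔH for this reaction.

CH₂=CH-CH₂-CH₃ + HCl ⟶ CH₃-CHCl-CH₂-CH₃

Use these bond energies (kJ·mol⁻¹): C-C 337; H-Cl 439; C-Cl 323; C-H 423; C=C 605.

Bonds broken (reactants):
  C-C: 2 × 337 = 674
  C-H: 8 × 423 = 3384
  C=C: 1 × 605 = 605
  H-Cl: 1 × 439 = 439
  Σ(broken) = 5102 kJ
Bonds formed (products):
  C-C: 3 × 337 = 1011
  C-Cl: 1 × 323 = 323
  C-H: 9 × 423 = 3807
  Σ(formed) = 5141 kJ
ΔH = Σ(broken) − Σ(formed) = 5102 − 5141 = −39 kJ

ΔH ≈ −39 kJ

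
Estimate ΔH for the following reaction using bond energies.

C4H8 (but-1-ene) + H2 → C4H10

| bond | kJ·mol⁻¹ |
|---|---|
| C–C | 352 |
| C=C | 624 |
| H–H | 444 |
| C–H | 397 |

ΔH ≈ −78 kJ

Bonds broken (reactants):
  C–C: 2 × 352 = 704
  C–H: 8 × 397 = 3176
  C=C: 1 × 624 = 624
  H–H: 1 × 444 = 444
  Σ(broken) = 4948 kJ
Bonds formed (products):
  C–C: 3 × 352 = 1056
  C–H: 10 × 397 = 3970
  Σ(formed) = 5026 kJ
ΔH = Σ(broken) − Σ(formed) = 4948 − 5026 = −78 kJ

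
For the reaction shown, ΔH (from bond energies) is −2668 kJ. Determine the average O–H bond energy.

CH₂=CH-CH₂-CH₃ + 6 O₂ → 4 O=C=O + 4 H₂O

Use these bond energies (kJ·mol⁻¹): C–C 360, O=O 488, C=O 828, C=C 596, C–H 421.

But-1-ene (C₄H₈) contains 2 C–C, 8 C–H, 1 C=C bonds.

Let D be the O–H bond energy.
Σ(broken) = 2×360 + 8×421 + 1×596 + 6×488 = 7612
Σ(formed) = 8×828 + 8×D = 6624 + 8D
ΔH = Σ(broken) − Σ(formed) = (7612) − (6624 + 8D) = +988 − 8D
Setting this equal to −2668 kJ gives 8D = 3656, so D = 457 kJ/mol.

D(O–H) ≈ 457 kJ/mol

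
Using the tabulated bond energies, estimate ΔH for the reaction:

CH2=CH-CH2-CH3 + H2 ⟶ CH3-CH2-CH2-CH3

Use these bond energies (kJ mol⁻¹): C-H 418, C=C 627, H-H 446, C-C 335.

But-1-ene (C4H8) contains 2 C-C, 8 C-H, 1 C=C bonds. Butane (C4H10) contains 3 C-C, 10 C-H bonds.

ΔH ≈ −98 kJ

Bonds broken (reactants):
  C-C: 2 × 335 = 670
  C-H: 8 × 418 = 3344
  C=C: 1 × 627 = 627
  H-H: 1 × 446 = 446
  Σ(broken) = 5087 kJ
Bonds formed (products):
  C-C: 3 × 335 = 1005
  C-H: 10 × 418 = 4180
  Σ(formed) = 5185 kJ
ΔH = Σ(broken) − Σ(formed) = 5087 − 5185 = −98 kJ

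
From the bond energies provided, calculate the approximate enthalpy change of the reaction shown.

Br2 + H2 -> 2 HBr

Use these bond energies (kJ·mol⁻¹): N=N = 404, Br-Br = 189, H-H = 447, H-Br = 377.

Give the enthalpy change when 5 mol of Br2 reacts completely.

Bonds broken (reactants):
  Br-Br: 1 × 189 = 189
  H-H: 1 × 447 = 447
  Σ(broken) = 636 kJ
Bonds formed (products):
  H-Br: 2 × 377 = 754
  Σ(formed) = 754 kJ
ΔH = Σ(broken) − Σ(formed) = 636 − 754 = −118 kJ
For 5× the reaction as written: 5 × (−118) = −590 kJ

ΔH = −590 kJ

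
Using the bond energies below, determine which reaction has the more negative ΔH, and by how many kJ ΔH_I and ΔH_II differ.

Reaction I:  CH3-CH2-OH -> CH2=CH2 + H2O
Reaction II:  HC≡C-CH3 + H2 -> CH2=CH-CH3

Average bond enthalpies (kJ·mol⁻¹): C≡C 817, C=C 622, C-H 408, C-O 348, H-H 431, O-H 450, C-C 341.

Reaction I:
  Bonds broken (reactants):
    C-C: 1 × 341 = 341
    C-H: 5 × 408 = 2040
    C-O: 1 × 348 = 348
    O-H: 1 × 450 = 450
    Σ(broken) = 3179 kJ
  Bonds formed (products):
    C-H: 4 × 408 = 1632
    C=C: 1 × 622 = 622
    O-H: 2 × 450 = 900
    Σ(formed) = 3154 kJ
  ΔH_I = 3179 − 3154 = +25 kJ
Reaction II:
  Bonds broken (reactants):
    C≡C: 1 × 817 = 817
    C-C: 1 × 341 = 341
    C-H: 4 × 408 = 1632
    H-H: 1 × 431 = 431
    Σ(broken) = 3221 kJ
  Bonds formed (products):
    C-C: 1 × 341 = 341
    C-H: 6 × 408 = 2448
    C=C: 1 × 622 = 622
    Σ(formed) = 3411 kJ
  ΔH_II = 3221 − 3411 = −190 kJ
ΔH_I − ΔH_II = +215 kJ, so reaction II has the more negative ΔH; |ΔH_I − ΔH_II| = 215 kJ.

Reaction II, by 215 kJ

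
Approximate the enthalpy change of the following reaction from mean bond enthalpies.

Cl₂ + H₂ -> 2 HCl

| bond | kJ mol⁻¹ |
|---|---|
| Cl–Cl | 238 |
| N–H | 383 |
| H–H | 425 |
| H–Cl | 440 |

ΔH ≈ −217 kJ

Bonds broken (reactants):
  Cl–Cl: 1 × 238 = 238
  H–H: 1 × 425 = 425
  Σ(broken) = 663 kJ
Bonds formed (products):
  H–Cl: 2 × 440 = 880
  Σ(formed) = 880 kJ
ΔH = Σ(broken) − Σ(formed) = 663 − 880 = −217 kJ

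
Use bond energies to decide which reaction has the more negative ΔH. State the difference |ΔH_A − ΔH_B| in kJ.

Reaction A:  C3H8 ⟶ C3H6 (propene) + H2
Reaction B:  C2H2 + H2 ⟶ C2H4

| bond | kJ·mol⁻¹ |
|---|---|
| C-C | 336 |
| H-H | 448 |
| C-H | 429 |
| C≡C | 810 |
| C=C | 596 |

Reaction B, by 346 kJ

Reaction A:
  Bonds broken (reactants):
    C-C: 2 × 336 = 672
    C-H: 8 × 429 = 3432
    Σ(broken) = 4104 kJ
  Bonds formed (products):
    C-C: 1 × 336 = 336
    C-H: 6 × 429 = 2574
    C=C: 1 × 596 = 596
    H-H: 1 × 448 = 448
    Σ(formed) = 3954 kJ
  ΔH_A = 4104 − 3954 = +150 kJ
Reaction B:
  Bonds broken (reactants):
    C≡C: 1 × 810 = 810
    C-H: 2 × 429 = 858
    H-H: 1 × 448 = 448
    Σ(broken) = 2116 kJ
  Bonds formed (products):
    C-H: 4 × 429 = 1716
    C=C: 1 × 596 = 596
    Σ(formed) = 2312 kJ
  ΔH_B = 2116 − 2312 = −196 kJ
ΔH_A − ΔH_B = +346 kJ, so reaction B has the more negative ΔH; |ΔH_A − ΔH_B| = 346 kJ.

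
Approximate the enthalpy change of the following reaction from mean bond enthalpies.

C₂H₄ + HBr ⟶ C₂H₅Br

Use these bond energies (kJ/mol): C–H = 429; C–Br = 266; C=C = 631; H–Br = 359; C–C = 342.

ΔH ≈ −47 kJ

Bonds broken (reactants):
  C–H: 4 × 429 = 1716
  C=C: 1 × 631 = 631
  H–Br: 1 × 359 = 359
  Σ(broken) = 2706 kJ
Bonds formed (products):
  C–Br: 1 × 266 = 266
  C–C: 1 × 342 = 342
  C–H: 5 × 429 = 2145
  Σ(formed) = 2753 kJ
ΔH = Σ(broken) − Σ(formed) = 2706 − 2753 = −47 kJ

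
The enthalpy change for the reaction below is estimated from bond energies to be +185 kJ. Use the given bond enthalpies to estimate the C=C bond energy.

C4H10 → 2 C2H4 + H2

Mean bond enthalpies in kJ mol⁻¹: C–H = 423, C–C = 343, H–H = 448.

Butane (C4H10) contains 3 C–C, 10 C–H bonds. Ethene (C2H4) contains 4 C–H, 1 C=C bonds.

Let D be the C=C bond energy.
Σ(broken) = 3×343 + 10×423 = 5259
Σ(formed) = 8×423 + 2×D + 1×448 = 3832 + 2D
ΔH = Σ(broken) − Σ(formed) = (5259) − (3832 + 2D) = +1427 − 2D
Setting this equal to +185 kJ gives 2D = 1242, so D = 621 kJ/mol.

D(C=C) ≈ 621 kJ/mol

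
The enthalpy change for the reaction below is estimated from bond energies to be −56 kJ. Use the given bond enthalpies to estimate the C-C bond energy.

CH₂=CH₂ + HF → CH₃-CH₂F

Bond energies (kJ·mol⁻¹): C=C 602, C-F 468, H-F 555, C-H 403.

D(C-C) ≈ 342 kJ/mol

Let D be the C-C bond energy.
Σ(broken) = 4×403 + 1×602 + 1×555 = 2769
Σ(formed) = 1×D + 1×468 + 5×403 = 2483 + D
ΔH = Σ(broken) − Σ(formed) = (2769) − (2483 + D) = +286 − D
Setting this equal to −56 kJ gives D = 342 kJ/mol.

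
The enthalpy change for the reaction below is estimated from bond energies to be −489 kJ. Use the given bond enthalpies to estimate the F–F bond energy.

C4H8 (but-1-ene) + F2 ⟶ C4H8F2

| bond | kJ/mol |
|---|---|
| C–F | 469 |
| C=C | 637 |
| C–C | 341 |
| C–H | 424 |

Let D be the F–F bond energy.
Σ(broken) = 2×341 + 8×424 + 1×637 + 1×D = 4711 + D
Σ(formed) = 3×341 + 2×469 + 8×424 = 5353
ΔH = Σ(broken) − Σ(formed) = (4711 + D) − (5353) = −642 + D
Setting this equal to −489 kJ gives D = 153 kJ/mol.

D(F–F) ≈ 153 kJ/mol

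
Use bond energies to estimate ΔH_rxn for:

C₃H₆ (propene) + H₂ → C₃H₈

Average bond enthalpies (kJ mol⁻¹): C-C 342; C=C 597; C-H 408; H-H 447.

Bonds broken (reactants):
  C-C: 1 × 342 = 342
  C-H: 6 × 408 = 2448
  C=C: 1 × 597 = 597
  H-H: 1 × 447 = 447
  Σ(broken) = 3834 kJ
Bonds formed (products):
  C-C: 2 × 342 = 684
  C-H: 8 × 408 = 3264
  Σ(formed) = 3948 kJ
ΔH = Σ(broken) − Σ(formed) = 3834 − 3948 = −114 kJ

ΔH ≈ −114 kJ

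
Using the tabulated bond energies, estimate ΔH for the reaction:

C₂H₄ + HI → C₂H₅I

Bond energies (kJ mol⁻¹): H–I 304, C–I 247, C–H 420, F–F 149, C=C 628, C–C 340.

ΔH ≈ −75 kJ

Bonds broken (reactants):
  C–H: 4 × 420 = 1680
  C=C: 1 × 628 = 628
  H–I: 1 × 304 = 304
  Σ(broken) = 2612 kJ
Bonds formed (products):
  C–C: 1 × 340 = 340
  C–H: 5 × 420 = 2100
  C–I: 1 × 247 = 247
  Σ(formed) = 2687 kJ
ΔH = Σ(broken) − Σ(formed) = 2612 − 2687 = −75 kJ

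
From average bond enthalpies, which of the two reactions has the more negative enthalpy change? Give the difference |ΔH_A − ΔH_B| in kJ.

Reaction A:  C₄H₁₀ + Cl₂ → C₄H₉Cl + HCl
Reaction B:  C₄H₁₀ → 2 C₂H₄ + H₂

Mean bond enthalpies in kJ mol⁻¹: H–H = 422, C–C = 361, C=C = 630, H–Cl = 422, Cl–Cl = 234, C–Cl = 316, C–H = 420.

Reaction A:
  Bonds broken (reactants):
    C–C: 3 × 361 = 1083
    C–H: 10 × 420 = 4200
    Cl–Cl: 1 × 234 = 234
    Σ(broken) = 5517 kJ
  Bonds formed (products):
    C–C: 3 × 361 = 1083
    C–Cl: 1 × 316 = 316
    C–H: 9 × 420 = 3780
    H–Cl: 1 × 422 = 422
    Σ(formed) = 5601 kJ
  ΔH_A = 5517 − 5601 = −84 kJ
Reaction B:
  Bonds broken (reactants):
    C–C: 3 × 361 = 1083
    C–H: 10 × 420 = 4200
    Σ(broken) = 5283 kJ
  Bonds formed (products):
    C–H: 8 × 420 = 3360
    C=C: 2 × 630 = 1260
    H–H: 1 × 422 = 422
    Σ(formed) = 5042 kJ
  ΔH_B = 5283 − 5042 = +241 kJ
ΔH_A − ΔH_B = −325 kJ, so reaction A has the more negative ΔH; |ΔH_A − ΔH_B| = 325 kJ.

Reaction A, by 325 kJ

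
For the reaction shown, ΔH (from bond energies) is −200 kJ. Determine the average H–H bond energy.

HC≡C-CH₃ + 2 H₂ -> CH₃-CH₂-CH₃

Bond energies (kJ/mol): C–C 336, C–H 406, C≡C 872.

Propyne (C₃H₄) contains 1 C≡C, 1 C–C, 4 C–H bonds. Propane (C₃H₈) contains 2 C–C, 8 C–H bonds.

Let D be the H–H bond energy.
Σ(broken) = 1×872 + 1×336 + 4×406 + 2×D = 2832 + 2D
Σ(formed) = 2×336 + 8×406 = 3920
ΔH = Σ(broken) − Σ(formed) = (2832 + 2D) − (3920) = −1088 + 2D
Setting this equal to −200 kJ gives 2D = 888, so D = 444 kJ/mol.

D(H–H) ≈ 444 kJ/mol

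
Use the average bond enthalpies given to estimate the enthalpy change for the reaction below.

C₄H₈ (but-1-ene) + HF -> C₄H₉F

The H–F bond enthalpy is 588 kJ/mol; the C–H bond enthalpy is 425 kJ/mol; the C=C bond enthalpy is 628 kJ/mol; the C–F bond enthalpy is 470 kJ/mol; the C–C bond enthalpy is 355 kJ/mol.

ΔH ≈ −34 kJ

Bonds broken (reactants):
  C–C: 2 × 355 = 710
  C–H: 8 × 425 = 3400
  C=C: 1 × 628 = 628
  H–F: 1 × 588 = 588
  Σ(broken) = 5326 kJ
Bonds formed (products):
  C–C: 3 × 355 = 1065
  C–F: 1 × 470 = 470
  C–H: 9 × 425 = 3825
  Σ(formed) = 5360 kJ
ΔH = Σ(broken) − Σ(formed) = 5326 − 5360 = −34 kJ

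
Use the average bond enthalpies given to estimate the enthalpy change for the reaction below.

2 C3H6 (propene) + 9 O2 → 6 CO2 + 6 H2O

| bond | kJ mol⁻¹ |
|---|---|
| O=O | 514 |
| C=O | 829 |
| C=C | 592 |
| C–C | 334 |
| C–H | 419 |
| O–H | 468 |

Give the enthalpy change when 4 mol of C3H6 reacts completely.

Bonds broken (reactants):
  C–C: 2 × 334 = 668
  C–H: 12 × 419 = 5028
  C=C: 2 × 592 = 1184
  O=O: 9 × 514 = 4626
  Σ(broken) = 11506 kJ
Bonds formed (products):
  C=O: 12 × 829 = 9948
  O–H: 12 × 468 = 5616
  Σ(formed) = 15564 kJ
ΔH = Σ(broken) − Σ(formed) = 11506 − 15564 = −4058 kJ
For 2× the reaction as written: 2 × (−4058) = −8116 kJ

ΔH = −8116 kJ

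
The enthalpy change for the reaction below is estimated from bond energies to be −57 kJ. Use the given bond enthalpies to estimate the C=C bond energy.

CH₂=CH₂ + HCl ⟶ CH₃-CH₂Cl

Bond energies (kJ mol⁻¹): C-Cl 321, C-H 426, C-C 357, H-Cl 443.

D(C=C) ≈ 604 kJ/mol

Let D be the C=C bond energy.
Σ(broken) = 4×426 + 1×D + 1×443 = 2147 + D
Σ(formed) = 1×357 + 1×321 + 5×426 = 2808
ΔH = Σ(broken) − Σ(formed) = (2147 + D) − (2808) = −661 + D
Setting this equal to −57 kJ gives D = 604 kJ/mol.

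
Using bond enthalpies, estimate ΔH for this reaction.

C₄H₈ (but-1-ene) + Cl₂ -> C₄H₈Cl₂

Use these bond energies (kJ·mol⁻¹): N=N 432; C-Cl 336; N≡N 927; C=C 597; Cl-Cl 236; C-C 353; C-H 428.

ΔH ≈ −192 kJ

Bonds broken (reactants):
  C-C: 2 × 353 = 706
  C-H: 8 × 428 = 3424
  C=C: 1 × 597 = 597
  Cl-Cl: 1 × 236 = 236
  Σ(broken) = 4963 kJ
Bonds formed (products):
  C-C: 3 × 353 = 1059
  C-Cl: 2 × 336 = 672
  C-H: 8 × 428 = 3424
  Σ(formed) = 5155 kJ
ΔH = Σ(broken) − Σ(formed) = 4963 − 5155 = −192 kJ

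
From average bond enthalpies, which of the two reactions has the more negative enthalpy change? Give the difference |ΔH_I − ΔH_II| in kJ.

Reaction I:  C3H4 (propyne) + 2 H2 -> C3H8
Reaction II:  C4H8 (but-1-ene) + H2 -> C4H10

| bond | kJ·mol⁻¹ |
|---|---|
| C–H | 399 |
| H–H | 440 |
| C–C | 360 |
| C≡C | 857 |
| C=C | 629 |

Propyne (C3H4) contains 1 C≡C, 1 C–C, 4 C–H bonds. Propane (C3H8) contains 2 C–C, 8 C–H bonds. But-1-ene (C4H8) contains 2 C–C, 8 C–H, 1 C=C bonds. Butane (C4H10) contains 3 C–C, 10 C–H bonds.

Reaction I, by 130 kJ

Reaction I:
  Bonds broken (reactants):
    C≡C: 1 × 857 = 857
    C–C: 1 × 360 = 360
    C–H: 4 × 399 = 1596
    H–H: 2 × 440 = 880
    Σ(broken) = 3693 kJ
  Bonds formed (products):
    C–C: 2 × 360 = 720
    C–H: 8 × 399 = 3192
    Σ(formed) = 3912 kJ
  ΔH_I = 3693 − 3912 = −219 kJ
Reaction II:
  Bonds broken (reactants):
    C–C: 2 × 360 = 720
    C–H: 8 × 399 = 3192
    C=C: 1 × 629 = 629
    H–H: 1 × 440 = 440
    Σ(broken) = 4981 kJ
  Bonds formed (products):
    C–C: 3 × 360 = 1080
    C–H: 10 × 399 = 3990
    Σ(formed) = 5070 kJ
  ΔH_II = 4981 − 5070 = −89 kJ
ΔH_I − ΔH_II = −130 kJ, so reaction I has the more negative ΔH; |ΔH_I − ΔH_II| = 130 kJ.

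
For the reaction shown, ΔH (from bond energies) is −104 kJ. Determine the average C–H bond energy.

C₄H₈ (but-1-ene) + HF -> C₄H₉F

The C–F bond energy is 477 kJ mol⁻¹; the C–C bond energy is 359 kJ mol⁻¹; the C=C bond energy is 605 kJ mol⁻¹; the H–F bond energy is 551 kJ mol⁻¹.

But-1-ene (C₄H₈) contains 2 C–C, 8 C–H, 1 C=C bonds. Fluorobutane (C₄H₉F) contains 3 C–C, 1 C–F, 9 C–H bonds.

Let D be the C–H bond energy.
Σ(broken) = 2×359 + 8×D + 1×605 + 1×551 = 1874 + 8D
Σ(formed) = 3×359 + 1×477 + 9×D = 1554 + 9D
ΔH = Σ(broken) − Σ(formed) = (1874 + 8D) − (1554 + 9D) = +320 − D
Setting this equal to −104 kJ gives D = 424 kJ/mol.

D(C–H) ≈ 424 kJ/mol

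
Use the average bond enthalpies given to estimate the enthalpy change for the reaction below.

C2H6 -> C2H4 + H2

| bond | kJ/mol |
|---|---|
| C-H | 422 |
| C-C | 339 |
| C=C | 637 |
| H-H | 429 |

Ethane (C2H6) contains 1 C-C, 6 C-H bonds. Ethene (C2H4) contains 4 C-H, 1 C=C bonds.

ΔH ≈ +117 kJ

Bonds broken (reactants):
  C-C: 1 × 339 = 339
  C-H: 6 × 422 = 2532
  Σ(broken) = 2871 kJ
Bonds formed (products):
  C-H: 4 × 422 = 1688
  C=C: 1 × 637 = 637
  H-H: 1 × 429 = 429
  Σ(formed) = 2754 kJ
ΔH = Σ(broken) − Σ(formed) = 2871 − 2754 = +117 kJ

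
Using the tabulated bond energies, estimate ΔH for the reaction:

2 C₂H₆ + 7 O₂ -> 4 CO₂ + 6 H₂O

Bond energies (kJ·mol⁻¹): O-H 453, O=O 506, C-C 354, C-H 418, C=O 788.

Bonds broken (reactants):
  C-C: 2 × 354 = 708
  C-H: 12 × 418 = 5016
  O=O: 7 × 506 = 3542
  Σ(broken) = 9266 kJ
Bonds formed (products):
  C=O: 8 × 788 = 6304
  O-H: 12 × 453 = 5436
  Σ(formed) = 11740 kJ
ΔH = Σ(broken) − Σ(formed) = 9266 − 11740 = −2474 kJ

ΔH ≈ −2474 kJ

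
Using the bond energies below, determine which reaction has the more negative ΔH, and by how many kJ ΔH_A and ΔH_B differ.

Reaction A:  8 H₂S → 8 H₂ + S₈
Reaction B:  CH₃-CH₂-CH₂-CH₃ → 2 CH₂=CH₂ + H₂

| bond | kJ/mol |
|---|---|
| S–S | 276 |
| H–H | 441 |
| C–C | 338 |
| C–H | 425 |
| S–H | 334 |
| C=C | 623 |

Reaction A:
  Bonds broken (reactants):
    S–H: 16 × 334 = 5344
    Σ(broken) = 5344 kJ
  Bonds formed (products):
    H–H: 8 × 441 = 3528
    S–S: 8 × 276 = 2208
    Σ(formed) = 5736 kJ
  ΔH_A = 5344 − 5736 = −392 kJ
Reaction B:
  Bonds broken (reactants):
    C–C: 3 × 338 = 1014
    C–H: 10 × 425 = 4250
    Σ(broken) = 5264 kJ
  Bonds formed (products):
    C–H: 8 × 425 = 3400
    C=C: 2 × 623 = 1246
    H–H: 1 × 441 = 441
    Σ(formed) = 5087 kJ
  ΔH_B = 5264 − 5087 = +177 kJ
ΔH_A − ΔH_B = −569 kJ, so reaction A has the more negative ΔH; |ΔH_A − ΔH_B| = 569 kJ.

Reaction A, by 569 kJ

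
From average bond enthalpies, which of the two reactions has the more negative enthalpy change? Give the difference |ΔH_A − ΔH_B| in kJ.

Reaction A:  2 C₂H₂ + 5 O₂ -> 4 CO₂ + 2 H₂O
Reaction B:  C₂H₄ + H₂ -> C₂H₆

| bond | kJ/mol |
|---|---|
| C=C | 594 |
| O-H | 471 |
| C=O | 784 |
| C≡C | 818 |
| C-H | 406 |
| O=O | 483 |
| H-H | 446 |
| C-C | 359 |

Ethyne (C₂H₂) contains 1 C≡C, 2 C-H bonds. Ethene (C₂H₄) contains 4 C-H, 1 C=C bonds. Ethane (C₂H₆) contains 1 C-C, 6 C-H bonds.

Reaction A, by 2350 kJ

Reaction A:
  Bonds broken (reactants):
    C≡C: 2 × 818 = 1636
    C-H: 4 × 406 = 1624
    O=O: 5 × 483 = 2415
    Σ(broken) = 5675 kJ
  Bonds formed (products):
    C=O: 8 × 784 = 6272
    O-H: 4 × 471 = 1884
    Σ(formed) = 8156 kJ
  ΔH_A = 5675 − 8156 = −2481 kJ
Reaction B:
  Bonds broken (reactants):
    C-H: 4 × 406 = 1624
    C=C: 1 × 594 = 594
    H-H: 1 × 446 = 446
    Σ(broken) = 2664 kJ
  Bonds formed (products):
    C-C: 1 × 359 = 359
    C-H: 6 × 406 = 2436
    Σ(formed) = 2795 kJ
  ΔH_B = 2664 − 2795 = −131 kJ
ΔH_A − ΔH_B = −2350 kJ, so reaction A has the more negative ΔH; |ΔH_A − ΔH_B| = 2350 kJ.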